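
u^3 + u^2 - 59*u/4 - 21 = (u - 4)*(u + 3/2)*(u + 7/2)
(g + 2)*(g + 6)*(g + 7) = g^3 + 15*g^2 + 68*g + 84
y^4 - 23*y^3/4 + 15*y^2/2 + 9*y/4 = y*(y - 3)^2*(y + 1/4)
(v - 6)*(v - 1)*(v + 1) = v^3 - 6*v^2 - v + 6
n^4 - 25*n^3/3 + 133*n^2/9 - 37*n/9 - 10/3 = (n - 6)*(n - 5/3)*(n - 1)*(n + 1/3)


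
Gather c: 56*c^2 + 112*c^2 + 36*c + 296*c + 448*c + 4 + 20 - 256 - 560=168*c^2 + 780*c - 792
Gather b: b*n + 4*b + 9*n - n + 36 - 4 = b*(n + 4) + 8*n + 32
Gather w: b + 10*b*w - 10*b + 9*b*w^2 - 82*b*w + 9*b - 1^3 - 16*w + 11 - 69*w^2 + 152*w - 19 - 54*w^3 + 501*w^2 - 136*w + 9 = -72*b*w - 54*w^3 + w^2*(9*b + 432)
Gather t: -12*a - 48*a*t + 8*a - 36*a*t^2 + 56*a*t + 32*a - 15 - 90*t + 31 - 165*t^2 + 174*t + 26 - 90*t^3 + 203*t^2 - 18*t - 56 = 28*a - 90*t^3 + t^2*(38 - 36*a) + t*(8*a + 66) - 14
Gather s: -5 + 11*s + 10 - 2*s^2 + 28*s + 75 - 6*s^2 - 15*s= -8*s^2 + 24*s + 80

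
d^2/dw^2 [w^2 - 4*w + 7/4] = 2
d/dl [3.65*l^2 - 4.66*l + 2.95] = 7.3*l - 4.66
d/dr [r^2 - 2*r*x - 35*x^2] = 2*r - 2*x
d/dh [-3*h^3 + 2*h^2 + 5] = h*(4 - 9*h)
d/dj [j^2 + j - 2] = 2*j + 1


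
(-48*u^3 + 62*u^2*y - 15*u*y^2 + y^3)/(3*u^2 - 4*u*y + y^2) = (48*u^2 - 14*u*y + y^2)/(-3*u + y)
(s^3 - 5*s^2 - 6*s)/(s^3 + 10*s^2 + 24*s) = (s^2 - 5*s - 6)/(s^2 + 10*s + 24)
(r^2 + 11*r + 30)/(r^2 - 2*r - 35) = (r + 6)/(r - 7)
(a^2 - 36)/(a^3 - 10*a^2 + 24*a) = (a + 6)/(a*(a - 4))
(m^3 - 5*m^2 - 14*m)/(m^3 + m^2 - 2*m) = (m - 7)/(m - 1)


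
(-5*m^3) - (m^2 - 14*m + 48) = -5*m^3 - m^2 + 14*m - 48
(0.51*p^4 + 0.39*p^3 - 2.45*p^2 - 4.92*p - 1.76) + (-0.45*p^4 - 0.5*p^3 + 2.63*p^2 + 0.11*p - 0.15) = 0.06*p^4 - 0.11*p^3 + 0.18*p^2 - 4.81*p - 1.91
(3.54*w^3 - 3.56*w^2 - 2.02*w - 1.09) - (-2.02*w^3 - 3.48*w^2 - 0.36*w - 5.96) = 5.56*w^3 - 0.0800000000000001*w^2 - 1.66*w + 4.87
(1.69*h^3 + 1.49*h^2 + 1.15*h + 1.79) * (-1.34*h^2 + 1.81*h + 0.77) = -2.2646*h^5 + 1.0623*h^4 + 2.4572*h^3 + 0.8302*h^2 + 4.1254*h + 1.3783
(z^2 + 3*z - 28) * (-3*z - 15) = -3*z^3 - 24*z^2 + 39*z + 420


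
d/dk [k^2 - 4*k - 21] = 2*k - 4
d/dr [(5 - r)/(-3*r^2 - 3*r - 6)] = (r^2 + r - (r - 5)*(2*r + 1) + 2)/(3*(r^2 + r + 2)^2)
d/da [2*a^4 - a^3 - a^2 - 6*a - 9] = 8*a^3 - 3*a^2 - 2*a - 6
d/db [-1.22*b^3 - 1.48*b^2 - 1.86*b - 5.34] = -3.66*b^2 - 2.96*b - 1.86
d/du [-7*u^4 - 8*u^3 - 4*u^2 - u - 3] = -28*u^3 - 24*u^2 - 8*u - 1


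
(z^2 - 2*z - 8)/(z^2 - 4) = (z - 4)/(z - 2)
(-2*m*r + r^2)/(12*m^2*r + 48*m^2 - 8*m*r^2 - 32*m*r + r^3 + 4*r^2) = r/(-6*m*r - 24*m + r^2 + 4*r)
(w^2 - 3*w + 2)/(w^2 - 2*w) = (w - 1)/w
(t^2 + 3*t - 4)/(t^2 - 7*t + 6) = (t + 4)/(t - 6)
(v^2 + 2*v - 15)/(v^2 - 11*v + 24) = (v + 5)/(v - 8)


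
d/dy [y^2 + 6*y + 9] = 2*y + 6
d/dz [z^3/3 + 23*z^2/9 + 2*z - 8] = z^2 + 46*z/9 + 2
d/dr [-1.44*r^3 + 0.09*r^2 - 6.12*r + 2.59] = -4.32*r^2 + 0.18*r - 6.12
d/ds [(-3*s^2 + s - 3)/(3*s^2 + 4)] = (-3*s^2 - 6*s + 4)/(9*s^4 + 24*s^2 + 16)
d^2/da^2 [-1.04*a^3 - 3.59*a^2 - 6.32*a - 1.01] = -6.24*a - 7.18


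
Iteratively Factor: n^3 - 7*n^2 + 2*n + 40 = (n + 2)*(n^2 - 9*n + 20) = (n - 4)*(n + 2)*(n - 5)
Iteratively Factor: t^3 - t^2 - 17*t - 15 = (t - 5)*(t^2 + 4*t + 3) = (t - 5)*(t + 3)*(t + 1)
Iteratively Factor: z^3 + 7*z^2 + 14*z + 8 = (z + 4)*(z^2 + 3*z + 2) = (z + 1)*(z + 4)*(z + 2)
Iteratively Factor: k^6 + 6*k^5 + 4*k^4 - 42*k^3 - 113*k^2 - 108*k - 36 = (k + 3)*(k^5 + 3*k^4 - 5*k^3 - 27*k^2 - 32*k - 12) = (k + 1)*(k + 3)*(k^4 + 2*k^3 - 7*k^2 - 20*k - 12) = (k + 1)*(k + 2)*(k + 3)*(k^3 - 7*k - 6) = (k - 3)*(k + 1)*(k + 2)*(k + 3)*(k^2 + 3*k + 2) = (k - 3)*(k + 1)*(k + 2)^2*(k + 3)*(k + 1)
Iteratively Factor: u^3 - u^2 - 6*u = (u + 2)*(u^2 - 3*u) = u*(u + 2)*(u - 3)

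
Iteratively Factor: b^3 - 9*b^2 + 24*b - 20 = (b - 2)*(b^2 - 7*b + 10) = (b - 2)^2*(b - 5)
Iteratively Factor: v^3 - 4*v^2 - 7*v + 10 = (v - 5)*(v^2 + v - 2) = (v - 5)*(v - 1)*(v + 2)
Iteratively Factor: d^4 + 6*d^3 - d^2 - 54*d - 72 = (d - 3)*(d^3 + 9*d^2 + 26*d + 24) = (d - 3)*(d + 2)*(d^2 + 7*d + 12) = (d - 3)*(d + 2)*(d + 4)*(d + 3)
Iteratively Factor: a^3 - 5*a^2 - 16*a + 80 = (a - 4)*(a^2 - a - 20) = (a - 5)*(a - 4)*(a + 4)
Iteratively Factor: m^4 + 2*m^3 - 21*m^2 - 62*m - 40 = (m + 2)*(m^3 - 21*m - 20) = (m - 5)*(m + 2)*(m^2 + 5*m + 4) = (m - 5)*(m + 2)*(m + 4)*(m + 1)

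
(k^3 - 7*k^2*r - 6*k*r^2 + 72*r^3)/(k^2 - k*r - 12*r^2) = k - 6*r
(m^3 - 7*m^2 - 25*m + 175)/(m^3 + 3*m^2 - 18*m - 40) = (m^2 - 12*m + 35)/(m^2 - 2*m - 8)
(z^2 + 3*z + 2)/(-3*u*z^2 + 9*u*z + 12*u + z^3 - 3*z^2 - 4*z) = (z + 2)/(-3*u*z + 12*u + z^2 - 4*z)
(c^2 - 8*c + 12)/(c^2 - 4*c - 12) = (c - 2)/(c + 2)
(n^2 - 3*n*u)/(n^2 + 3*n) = (n - 3*u)/(n + 3)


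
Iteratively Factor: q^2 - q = (q)*(q - 1)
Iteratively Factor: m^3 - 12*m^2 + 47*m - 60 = (m - 4)*(m^2 - 8*m + 15) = (m - 5)*(m - 4)*(m - 3)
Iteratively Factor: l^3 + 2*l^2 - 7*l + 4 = (l - 1)*(l^2 + 3*l - 4) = (l - 1)^2*(l + 4)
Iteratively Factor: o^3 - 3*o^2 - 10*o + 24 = (o - 2)*(o^2 - o - 12) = (o - 2)*(o + 3)*(o - 4)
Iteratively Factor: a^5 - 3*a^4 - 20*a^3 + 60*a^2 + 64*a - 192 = (a - 4)*(a^4 + a^3 - 16*a^2 - 4*a + 48) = (a - 4)*(a - 3)*(a^3 + 4*a^2 - 4*a - 16) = (a - 4)*(a - 3)*(a - 2)*(a^2 + 6*a + 8) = (a - 4)*(a - 3)*(a - 2)*(a + 4)*(a + 2)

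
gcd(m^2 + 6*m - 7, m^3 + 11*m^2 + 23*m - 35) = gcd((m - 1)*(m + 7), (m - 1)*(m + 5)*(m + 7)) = m^2 + 6*m - 7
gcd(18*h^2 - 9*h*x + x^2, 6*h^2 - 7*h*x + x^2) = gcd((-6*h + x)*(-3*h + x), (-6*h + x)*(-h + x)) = -6*h + x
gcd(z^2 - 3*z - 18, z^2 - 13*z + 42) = z - 6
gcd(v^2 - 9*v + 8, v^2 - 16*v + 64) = v - 8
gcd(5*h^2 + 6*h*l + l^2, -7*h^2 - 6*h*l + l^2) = h + l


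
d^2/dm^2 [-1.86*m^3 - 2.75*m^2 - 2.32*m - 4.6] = -11.16*m - 5.5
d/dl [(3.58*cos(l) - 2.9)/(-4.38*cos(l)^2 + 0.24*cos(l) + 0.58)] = (-15.6804*cos(l)^2 + 25.404*cos(l) - 2.7724)*sin(l)/(19.1844*cos(l)^4 - 2.1024*cos(l)^3 - 5.0232*cos(l)^2 + 0.2784*cos(l) + 0.3364)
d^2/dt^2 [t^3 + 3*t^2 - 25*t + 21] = 6*t + 6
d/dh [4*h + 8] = 4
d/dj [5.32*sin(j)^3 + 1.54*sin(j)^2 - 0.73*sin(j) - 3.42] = (15.96*sin(j)^2 + 3.08*sin(j) - 0.73)*cos(j)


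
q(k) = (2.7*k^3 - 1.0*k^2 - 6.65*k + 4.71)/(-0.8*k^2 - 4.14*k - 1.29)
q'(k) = (1.6*k + 4.14)*(2.7*k^3 - 1.0*k^2 - 6.65*k + 4.71)/(-0.8*k^2 - 4.14*k - 1.29)^2 + (8.1*k^2 - 2.0*k - 6.65)/(-0.8*k^2 - 4.14*k - 1.29)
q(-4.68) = -466.60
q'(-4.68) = 3093.15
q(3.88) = -4.14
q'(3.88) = -2.20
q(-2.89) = -12.42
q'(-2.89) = 18.23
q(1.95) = -0.64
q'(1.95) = -1.26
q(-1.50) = 1.06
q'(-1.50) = 5.27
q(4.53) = -5.62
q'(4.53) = -2.37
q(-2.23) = -3.88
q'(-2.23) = 9.05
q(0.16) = -1.84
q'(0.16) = 7.53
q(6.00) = -9.32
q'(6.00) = -2.64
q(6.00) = -9.32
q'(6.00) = -2.64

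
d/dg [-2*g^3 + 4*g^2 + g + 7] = -6*g^2 + 8*g + 1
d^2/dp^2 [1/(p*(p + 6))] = 2*(p^2 + p*(p + 6) + (p + 6)^2)/(p^3*(p + 6)^3)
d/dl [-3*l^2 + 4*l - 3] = 4 - 6*l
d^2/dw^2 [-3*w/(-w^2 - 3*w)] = 6/(w^3 + 9*w^2 + 27*w + 27)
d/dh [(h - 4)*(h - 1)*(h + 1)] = 3*h^2 - 8*h - 1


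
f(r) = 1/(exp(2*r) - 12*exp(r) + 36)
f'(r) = (-2*exp(2*r) + 12*exp(r))/(exp(2*r) - 12*exp(r) + 36)^2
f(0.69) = 0.06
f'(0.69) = 0.06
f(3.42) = 0.00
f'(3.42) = -0.00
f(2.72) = 0.01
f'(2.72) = -0.04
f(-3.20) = 0.03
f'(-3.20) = 0.00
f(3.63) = 0.00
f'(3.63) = -0.00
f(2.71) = 0.01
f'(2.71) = -0.04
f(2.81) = 0.01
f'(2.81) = -0.03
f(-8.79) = 0.03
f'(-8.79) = 0.00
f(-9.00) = 0.03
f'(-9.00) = 0.00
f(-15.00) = 0.03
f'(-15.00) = 0.00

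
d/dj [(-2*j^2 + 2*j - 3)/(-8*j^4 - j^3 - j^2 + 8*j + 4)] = (-32*j^5 + 46*j^4 - 92*j^3 - 23*j^2 - 22*j + 32)/(64*j^8 + 16*j^7 + 17*j^6 - 126*j^5 - 79*j^4 - 24*j^3 + 56*j^2 + 64*j + 16)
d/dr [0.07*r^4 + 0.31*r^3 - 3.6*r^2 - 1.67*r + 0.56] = 0.28*r^3 + 0.93*r^2 - 7.2*r - 1.67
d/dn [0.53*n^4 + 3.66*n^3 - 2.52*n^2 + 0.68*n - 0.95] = 2.12*n^3 + 10.98*n^2 - 5.04*n + 0.68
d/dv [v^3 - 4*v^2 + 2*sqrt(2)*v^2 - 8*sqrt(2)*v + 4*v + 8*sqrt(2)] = 3*v^2 - 8*v + 4*sqrt(2)*v - 8*sqrt(2) + 4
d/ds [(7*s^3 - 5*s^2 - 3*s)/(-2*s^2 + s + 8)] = (-14*s^4 + 14*s^3 + 157*s^2 - 80*s - 24)/(4*s^4 - 4*s^3 - 31*s^2 + 16*s + 64)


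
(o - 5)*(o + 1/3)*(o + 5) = o^3 + o^2/3 - 25*o - 25/3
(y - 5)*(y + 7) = y^2 + 2*y - 35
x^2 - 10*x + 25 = (x - 5)^2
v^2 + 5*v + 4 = (v + 1)*(v + 4)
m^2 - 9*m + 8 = (m - 8)*(m - 1)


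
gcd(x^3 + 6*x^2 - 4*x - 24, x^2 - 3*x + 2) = x - 2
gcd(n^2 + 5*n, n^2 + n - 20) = n + 5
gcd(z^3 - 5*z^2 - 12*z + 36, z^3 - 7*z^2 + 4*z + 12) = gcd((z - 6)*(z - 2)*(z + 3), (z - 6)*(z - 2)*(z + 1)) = z^2 - 8*z + 12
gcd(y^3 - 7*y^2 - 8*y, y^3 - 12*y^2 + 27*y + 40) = y^2 - 7*y - 8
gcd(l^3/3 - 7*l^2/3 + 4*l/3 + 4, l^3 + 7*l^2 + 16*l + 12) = 1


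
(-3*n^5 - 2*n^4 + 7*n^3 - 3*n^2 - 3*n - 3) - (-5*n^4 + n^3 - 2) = -3*n^5 + 3*n^4 + 6*n^3 - 3*n^2 - 3*n - 1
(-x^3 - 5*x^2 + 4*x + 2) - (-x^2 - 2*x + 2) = -x^3 - 4*x^2 + 6*x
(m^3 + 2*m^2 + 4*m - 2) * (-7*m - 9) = -7*m^4 - 23*m^3 - 46*m^2 - 22*m + 18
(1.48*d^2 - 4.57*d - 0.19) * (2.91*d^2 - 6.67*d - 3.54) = 4.3068*d^4 - 23.1703*d^3 + 24.6898*d^2 + 17.4451*d + 0.6726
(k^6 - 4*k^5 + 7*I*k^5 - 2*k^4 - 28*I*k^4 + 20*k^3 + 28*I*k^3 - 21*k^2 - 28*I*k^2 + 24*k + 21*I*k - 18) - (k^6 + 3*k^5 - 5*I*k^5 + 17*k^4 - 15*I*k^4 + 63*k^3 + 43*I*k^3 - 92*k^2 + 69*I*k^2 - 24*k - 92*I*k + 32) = -7*k^5 + 12*I*k^5 - 19*k^4 - 13*I*k^4 - 43*k^3 - 15*I*k^3 + 71*k^2 - 97*I*k^2 + 48*k + 113*I*k - 50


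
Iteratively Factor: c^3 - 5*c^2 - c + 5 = (c - 1)*(c^2 - 4*c - 5) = (c - 1)*(c + 1)*(c - 5)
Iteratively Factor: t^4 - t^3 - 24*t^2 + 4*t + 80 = (t + 2)*(t^3 - 3*t^2 - 18*t + 40) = (t + 2)*(t + 4)*(t^2 - 7*t + 10) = (t - 2)*(t + 2)*(t + 4)*(t - 5)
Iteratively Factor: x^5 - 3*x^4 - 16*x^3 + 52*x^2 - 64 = (x + 1)*(x^4 - 4*x^3 - 12*x^2 + 64*x - 64) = (x - 2)*(x + 1)*(x^3 - 2*x^2 - 16*x + 32) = (x - 2)*(x + 1)*(x + 4)*(x^2 - 6*x + 8) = (x - 4)*(x - 2)*(x + 1)*(x + 4)*(x - 2)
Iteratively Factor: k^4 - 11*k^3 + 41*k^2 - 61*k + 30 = (k - 1)*(k^3 - 10*k^2 + 31*k - 30) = (k - 2)*(k - 1)*(k^2 - 8*k + 15) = (k - 5)*(k - 2)*(k - 1)*(k - 3)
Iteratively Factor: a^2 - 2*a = (a)*(a - 2)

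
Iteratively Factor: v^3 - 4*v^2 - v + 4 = (v + 1)*(v^2 - 5*v + 4) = (v - 1)*(v + 1)*(v - 4)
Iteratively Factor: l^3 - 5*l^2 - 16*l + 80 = (l + 4)*(l^2 - 9*l + 20) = (l - 4)*(l + 4)*(l - 5)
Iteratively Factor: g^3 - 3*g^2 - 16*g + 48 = (g - 3)*(g^2 - 16) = (g - 3)*(g + 4)*(g - 4)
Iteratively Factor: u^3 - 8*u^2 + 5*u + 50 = (u + 2)*(u^2 - 10*u + 25) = (u - 5)*(u + 2)*(u - 5)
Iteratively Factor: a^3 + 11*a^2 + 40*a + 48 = (a + 4)*(a^2 + 7*a + 12) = (a + 4)^2*(a + 3)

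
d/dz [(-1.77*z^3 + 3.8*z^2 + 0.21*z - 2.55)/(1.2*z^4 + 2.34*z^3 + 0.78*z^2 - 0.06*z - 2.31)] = (2.124*z^6 - 9.12*z^5 - 11.0286*z^4 + 11.4696*z^3 + 29.7753*z^2 - 13.578*z - 0.6381)/(1.44*z^8 + 5.616*z^7 + 7.3476*z^6 + 3.5064*z^5 - 5.2164*z^4 - 10.9044*z^3 - 3.6*z^2 + 0.2772*z + 5.3361)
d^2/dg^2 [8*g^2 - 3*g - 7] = 16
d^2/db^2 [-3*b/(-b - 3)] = -18/(b + 3)^3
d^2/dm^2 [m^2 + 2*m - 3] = 2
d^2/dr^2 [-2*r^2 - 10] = -4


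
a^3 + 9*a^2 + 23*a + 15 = (a + 1)*(a + 3)*(a + 5)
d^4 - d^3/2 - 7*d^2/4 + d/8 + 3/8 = (d - 3/2)*(d - 1/2)*(d + 1/2)*(d + 1)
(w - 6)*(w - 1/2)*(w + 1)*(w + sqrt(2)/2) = w^4 - 11*w^3/2 + sqrt(2)*w^3/2 - 11*sqrt(2)*w^2/4 - 7*w^2/2 - 7*sqrt(2)*w/4 + 3*w + 3*sqrt(2)/2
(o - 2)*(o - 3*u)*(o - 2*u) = o^3 - 5*o^2*u - 2*o^2 + 6*o*u^2 + 10*o*u - 12*u^2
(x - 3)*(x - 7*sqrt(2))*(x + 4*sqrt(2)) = x^3 - 3*sqrt(2)*x^2 - 3*x^2 - 56*x + 9*sqrt(2)*x + 168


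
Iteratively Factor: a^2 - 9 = (a - 3)*(a + 3)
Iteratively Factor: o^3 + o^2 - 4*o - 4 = (o + 2)*(o^2 - o - 2) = (o + 1)*(o + 2)*(o - 2)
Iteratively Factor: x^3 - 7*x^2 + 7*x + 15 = (x + 1)*(x^2 - 8*x + 15) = (x - 5)*(x + 1)*(x - 3)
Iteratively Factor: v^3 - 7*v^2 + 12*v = (v - 3)*(v^2 - 4*v) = (v - 4)*(v - 3)*(v)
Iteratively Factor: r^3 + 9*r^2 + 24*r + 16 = (r + 4)*(r^2 + 5*r + 4) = (r + 1)*(r + 4)*(r + 4)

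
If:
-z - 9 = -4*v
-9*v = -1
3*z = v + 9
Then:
No Solution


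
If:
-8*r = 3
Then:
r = -3/8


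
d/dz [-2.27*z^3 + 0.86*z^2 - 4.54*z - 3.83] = -6.81*z^2 + 1.72*z - 4.54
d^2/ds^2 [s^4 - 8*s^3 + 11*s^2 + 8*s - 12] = 12*s^2 - 48*s + 22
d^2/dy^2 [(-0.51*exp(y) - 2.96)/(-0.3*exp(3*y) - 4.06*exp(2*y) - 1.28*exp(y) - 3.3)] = (0.1836*exp(6*y) + 4.26114*exp(5*y) + 47.281356*exp(4*y) + 188.225036*exp(3*y) - 21.223896*exp(2*y) - 155.936896*exp(y) - 6.94914)*exp(y)/(0.027*exp(9*y) + 1.0962*exp(8*y) + 15.18084*exp(7*y) + 77.168656*exp(6*y) + 88.887984*exp(5*y) + 190.746552*exp(4*y) + 114.794792*exp(3*y) + 148.86036*exp(2*y) + 41.8176*exp(y) + 35.937)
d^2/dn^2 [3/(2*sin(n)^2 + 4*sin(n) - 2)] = 3*(-2*sin(n)^4 - 3*sin(n)^3 - sin(n)^2 + 5*sin(n) + 5)/(2*sin(n) - cos(n)^2)^3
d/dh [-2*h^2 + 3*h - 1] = 3 - 4*h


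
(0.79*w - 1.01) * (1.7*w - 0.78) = 1.343*w^2 - 2.3332*w + 0.7878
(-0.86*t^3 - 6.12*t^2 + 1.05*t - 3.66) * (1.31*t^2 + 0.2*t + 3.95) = -1.1266*t^5 - 8.1892*t^4 - 3.2455*t^3 - 28.7586*t^2 + 3.4155*t - 14.457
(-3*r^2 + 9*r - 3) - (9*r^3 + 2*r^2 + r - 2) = -9*r^3 - 5*r^2 + 8*r - 1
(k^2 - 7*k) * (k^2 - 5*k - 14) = k^4 - 12*k^3 + 21*k^2 + 98*k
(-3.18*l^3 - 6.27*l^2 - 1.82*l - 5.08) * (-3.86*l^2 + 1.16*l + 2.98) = 12.2748*l^5 + 20.5134*l^4 - 9.7244*l^3 - 1.187*l^2 - 11.3164*l - 15.1384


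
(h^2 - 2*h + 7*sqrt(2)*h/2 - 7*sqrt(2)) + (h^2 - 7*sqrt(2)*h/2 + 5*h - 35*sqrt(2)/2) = 2*h^2 + 3*h - 49*sqrt(2)/2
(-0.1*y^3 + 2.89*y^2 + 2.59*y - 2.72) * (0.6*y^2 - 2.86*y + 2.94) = -0.06*y^5 + 2.02*y^4 - 7.0054*y^3 - 0.542799999999998*y^2 + 15.3938*y - 7.9968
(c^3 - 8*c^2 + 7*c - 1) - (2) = c^3 - 8*c^2 + 7*c - 3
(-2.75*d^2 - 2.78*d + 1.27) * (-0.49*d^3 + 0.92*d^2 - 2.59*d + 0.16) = 1.3475*d^5 - 1.1678*d^4 + 3.9426*d^3 + 7.9286*d^2 - 3.7341*d + 0.2032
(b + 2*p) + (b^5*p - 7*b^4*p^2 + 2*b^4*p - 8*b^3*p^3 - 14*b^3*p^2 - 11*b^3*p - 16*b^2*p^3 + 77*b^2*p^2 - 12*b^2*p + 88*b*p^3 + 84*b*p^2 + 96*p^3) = b^5*p - 7*b^4*p^2 + 2*b^4*p - 8*b^3*p^3 - 14*b^3*p^2 - 11*b^3*p - 16*b^2*p^3 + 77*b^2*p^2 - 12*b^2*p + 88*b*p^3 + 84*b*p^2 + b + 96*p^3 + 2*p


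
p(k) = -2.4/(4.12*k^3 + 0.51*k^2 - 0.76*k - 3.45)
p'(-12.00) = 0.00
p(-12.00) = 0.00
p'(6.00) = 0.00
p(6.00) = -0.00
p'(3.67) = 0.01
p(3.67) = -0.01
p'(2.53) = 0.05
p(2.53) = -0.04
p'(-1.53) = 0.25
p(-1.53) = 0.15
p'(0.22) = 0.01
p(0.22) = 0.68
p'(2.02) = 0.13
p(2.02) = -0.08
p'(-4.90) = 0.00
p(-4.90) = 0.01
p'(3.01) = 0.02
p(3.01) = -0.02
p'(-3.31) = 0.02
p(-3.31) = 0.02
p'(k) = -2.4*(-12.36*k^2 - 1.02*k + 0.76)/(4.12*k^3 + 0.51*k^2 - 0.76*k - 3.45)^2 = (29.664*k^2 + 2.448*k - 1.824)/(4.12*k^3 + 0.51*k^2 - 0.76*k - 3.45)^2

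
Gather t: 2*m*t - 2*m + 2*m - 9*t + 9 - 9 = t*(2*m - 9)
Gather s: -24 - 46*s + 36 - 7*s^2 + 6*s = -7*s^2 - 40*s + 12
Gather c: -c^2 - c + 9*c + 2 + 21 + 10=-c^2 + 8*c + 33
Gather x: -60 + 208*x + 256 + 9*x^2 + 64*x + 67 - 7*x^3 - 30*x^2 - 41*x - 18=-7*x^3 - 21*x^2 + 231*x + 245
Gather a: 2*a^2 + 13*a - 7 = 2*a^2 + 13*a - 7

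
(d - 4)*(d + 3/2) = d^2 - 5*d/2 - 6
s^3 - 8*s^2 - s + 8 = (s - 8)*(s - 1)*(s + 1)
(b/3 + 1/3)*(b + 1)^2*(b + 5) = b^4/3 + 8*b^3/3 + 6*b^2 + 16*b/3 + 5/3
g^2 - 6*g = g*(g - 6)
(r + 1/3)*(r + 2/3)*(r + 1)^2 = r^4 + 3*r^3 + 29*r^2/9 + 13*r/9 + 2/9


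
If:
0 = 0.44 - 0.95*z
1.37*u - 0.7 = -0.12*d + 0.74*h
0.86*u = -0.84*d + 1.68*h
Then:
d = 3.9647619047619*u - 2.8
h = 2.49428571428571*u - 1.4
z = 0.46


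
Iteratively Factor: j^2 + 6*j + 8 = (j + 4)*(j + 2)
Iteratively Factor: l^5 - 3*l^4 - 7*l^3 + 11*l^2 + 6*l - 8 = (l - 1)*(l^4 - 2*l^3 - 9*l^2 + 2*l + 8) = (l - 1)^2*(l^3 - l^2 - 10*l - 8) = (l - 1)^2*(l + 2)*(l^2 - 3*l - 4) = (l - 1)^2*(l + 1)*(l + 2)*(l - 4)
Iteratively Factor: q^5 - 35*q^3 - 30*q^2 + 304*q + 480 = (q - 4)*(q^4 + 4*q^3 - 19*q^2 - 106*q - 120) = (q - 4)*(q + 3)*(q^3 + q^2 - 22*q - 40) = (q - 4)*(q + 2)*(q + 3)*(q^2 - q - 20) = (q - 4)*(q + 2)*(q + 3)*(q + 4)*(q - 5)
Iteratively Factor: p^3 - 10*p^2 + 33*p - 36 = (p - 3)*(p^2 - 7*p + 12) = (p - 4)*(p - 3)*(p - 3)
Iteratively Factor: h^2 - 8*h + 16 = (h - 4)*(h - 4)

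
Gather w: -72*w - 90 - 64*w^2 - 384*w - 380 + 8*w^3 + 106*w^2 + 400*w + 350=8*w^3 + 42*w^2 - 56*w - 120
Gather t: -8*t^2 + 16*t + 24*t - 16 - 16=-8*t^2 + 40*t - 32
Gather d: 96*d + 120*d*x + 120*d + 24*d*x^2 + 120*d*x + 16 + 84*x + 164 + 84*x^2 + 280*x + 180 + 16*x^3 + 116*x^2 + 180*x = d*(24*x^2 + 240*x + 216) + 16*x^3 + 200*x^2 + 544*x + 360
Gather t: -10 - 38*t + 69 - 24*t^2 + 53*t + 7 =-24*t^2 + 15*t + 66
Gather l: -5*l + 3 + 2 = 5 - 5*l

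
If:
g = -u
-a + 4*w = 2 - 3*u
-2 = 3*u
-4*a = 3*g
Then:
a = -1/2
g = 2/3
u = -2/3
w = 7/8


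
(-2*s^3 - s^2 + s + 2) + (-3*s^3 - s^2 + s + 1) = -5*s^3 - 2*s^2 + 2*s + 3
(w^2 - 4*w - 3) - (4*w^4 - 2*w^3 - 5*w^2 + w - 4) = -4*w^4 + 2*w^3 + 6*w^2 - 5*w + 1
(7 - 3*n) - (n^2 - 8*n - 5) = -n^2 + 5*n + 12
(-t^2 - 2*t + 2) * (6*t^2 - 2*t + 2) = -6*t^4 - 10*t^3 + 14*t^2 - 8*t + 4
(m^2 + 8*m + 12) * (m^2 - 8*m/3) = m^4 + 16*m^3/3 - 28*m^2/3 - 32*m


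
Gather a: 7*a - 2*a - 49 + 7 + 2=5*a - 40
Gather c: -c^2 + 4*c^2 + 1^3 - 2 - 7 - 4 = 3*c^2 - 12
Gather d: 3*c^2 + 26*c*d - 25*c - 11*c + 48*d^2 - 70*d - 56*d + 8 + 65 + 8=3*c^2 - 36*c + 48*d^2 + d*(26*c - 126) + 81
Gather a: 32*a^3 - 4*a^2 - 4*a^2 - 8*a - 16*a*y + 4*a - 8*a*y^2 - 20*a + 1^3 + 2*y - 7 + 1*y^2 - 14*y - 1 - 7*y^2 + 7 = 32*a^3 - 8*a^2 + a*(-8*y^2 - 16*y - 24) - 6*y^2 - 12*y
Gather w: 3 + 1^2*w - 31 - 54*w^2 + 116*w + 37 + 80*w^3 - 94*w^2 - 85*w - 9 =80*w^3 - 148*w^2 + 32*w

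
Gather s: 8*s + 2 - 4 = 8*s - 2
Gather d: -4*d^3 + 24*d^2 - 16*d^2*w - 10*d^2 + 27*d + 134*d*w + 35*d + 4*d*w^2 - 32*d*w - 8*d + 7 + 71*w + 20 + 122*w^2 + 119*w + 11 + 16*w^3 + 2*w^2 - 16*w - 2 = -4*d^3 + d^2*(14 - 16*w) + d*(4*w^2 + 102*w + 54) + 16*w^3 + 124*w^2 + 174*w + 36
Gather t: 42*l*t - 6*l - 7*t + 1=-6*l + t*(42*l - 7) + 1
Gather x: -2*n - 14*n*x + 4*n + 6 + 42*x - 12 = 2*n + x*(42 - 14*n) - 6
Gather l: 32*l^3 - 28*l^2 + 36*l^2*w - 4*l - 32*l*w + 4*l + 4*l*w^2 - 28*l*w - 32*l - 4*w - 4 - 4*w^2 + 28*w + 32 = 32*l^3 + l^2*(36*w - 28) + l*(4*w^2 - 60*w - 32) - 4*w^2 + 24*w + 28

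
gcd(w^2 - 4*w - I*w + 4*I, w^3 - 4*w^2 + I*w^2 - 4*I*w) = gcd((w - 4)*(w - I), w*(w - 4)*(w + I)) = w - 4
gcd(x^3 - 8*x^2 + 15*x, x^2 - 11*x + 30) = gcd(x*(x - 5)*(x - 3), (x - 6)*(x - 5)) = x - 5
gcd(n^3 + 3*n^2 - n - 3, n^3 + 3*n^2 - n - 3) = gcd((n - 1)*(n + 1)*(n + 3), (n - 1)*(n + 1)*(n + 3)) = n^3 + 3*n^2 - n - 3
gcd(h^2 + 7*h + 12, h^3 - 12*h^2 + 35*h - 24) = 1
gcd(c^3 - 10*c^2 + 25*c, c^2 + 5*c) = c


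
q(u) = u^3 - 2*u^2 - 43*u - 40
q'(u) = 3*u^2 - 4*u - 43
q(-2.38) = 37.53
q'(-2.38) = -16.49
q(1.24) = -94.49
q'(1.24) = -43.35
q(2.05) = -127.94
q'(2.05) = -38.59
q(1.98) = -125.22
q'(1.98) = -39.16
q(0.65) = -68.52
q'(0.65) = -44.33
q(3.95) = -179.43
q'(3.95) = -11.99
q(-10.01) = -812.97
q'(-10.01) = 297.64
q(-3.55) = 42.71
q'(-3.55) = 9.01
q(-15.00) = -3220.00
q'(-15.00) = 692.00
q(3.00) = -160.00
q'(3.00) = -28.00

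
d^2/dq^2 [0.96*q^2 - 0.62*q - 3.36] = 1.92000000000000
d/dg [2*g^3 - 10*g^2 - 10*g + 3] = 6*g^2 - 20*g - 10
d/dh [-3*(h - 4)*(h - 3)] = 21 - 6*h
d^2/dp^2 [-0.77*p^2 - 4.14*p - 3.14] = -1.54000000000000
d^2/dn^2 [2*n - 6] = 0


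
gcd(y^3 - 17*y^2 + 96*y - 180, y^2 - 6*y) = y - 6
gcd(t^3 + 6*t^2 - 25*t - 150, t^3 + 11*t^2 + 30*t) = t^2 + 11*t + 30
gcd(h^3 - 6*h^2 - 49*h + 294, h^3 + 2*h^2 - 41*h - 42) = h^2 + h - 42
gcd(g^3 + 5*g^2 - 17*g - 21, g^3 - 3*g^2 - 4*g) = g + 1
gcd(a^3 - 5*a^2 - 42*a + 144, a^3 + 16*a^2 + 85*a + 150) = a + 6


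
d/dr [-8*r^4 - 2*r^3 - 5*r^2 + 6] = 2*r*(-16*r^2 - 3*r - 5)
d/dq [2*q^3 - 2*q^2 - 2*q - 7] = 6*q^2 - 4*q - 2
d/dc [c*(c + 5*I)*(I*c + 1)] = 3*I*c^2 - 8*c + 5*I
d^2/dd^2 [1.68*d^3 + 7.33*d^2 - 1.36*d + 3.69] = 10.08*d + 14.66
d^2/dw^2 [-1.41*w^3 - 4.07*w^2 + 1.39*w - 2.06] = -8.46*w - 8.14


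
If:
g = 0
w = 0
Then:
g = 0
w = 0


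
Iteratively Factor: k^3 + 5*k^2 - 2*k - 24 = (k + 4)*(k^2 + k - 6) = (k - 2)*(k + 4)*(k + 3)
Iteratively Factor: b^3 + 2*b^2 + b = (b + 1)*(b^2 + b) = (b + 1)^2*(b)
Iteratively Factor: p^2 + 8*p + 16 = (p + 4)*(p + 4)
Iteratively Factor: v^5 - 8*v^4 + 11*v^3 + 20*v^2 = (v - 5)*(v^4 - 3*v^3 - 4*v^2) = v*(v - 5)*(v^3 - 3*v^2 - 4*v) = v^2*(v - 5)*(v^2 - 3*v - 4) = v^2*(v - 5)*(v - 4)*(v + 1)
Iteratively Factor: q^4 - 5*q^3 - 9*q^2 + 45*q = (q - 3)*(q^3 - 2*q^2 - 15*q) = (q - 3)*(q + 3)*(q^2 - 5*q) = (q - 5)*(q - 3)*(q + 3)*(q)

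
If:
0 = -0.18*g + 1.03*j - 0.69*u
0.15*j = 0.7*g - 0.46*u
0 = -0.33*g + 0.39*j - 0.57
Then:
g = 10.91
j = 10.70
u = 13.12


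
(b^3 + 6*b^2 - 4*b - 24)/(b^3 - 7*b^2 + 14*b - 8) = (b^2 + 8*b + 12)/(b^2 - 5*b + 4)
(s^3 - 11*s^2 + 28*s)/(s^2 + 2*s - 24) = s*(s - 7)/(s + 6)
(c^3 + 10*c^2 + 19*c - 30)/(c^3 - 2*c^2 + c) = (c^2 + 11*c + 30)/(c*(c - 1))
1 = 1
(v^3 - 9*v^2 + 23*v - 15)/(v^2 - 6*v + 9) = (v^2 - 6*v + 5)/(v - 3)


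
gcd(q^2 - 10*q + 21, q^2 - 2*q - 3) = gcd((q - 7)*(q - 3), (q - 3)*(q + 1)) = q - 3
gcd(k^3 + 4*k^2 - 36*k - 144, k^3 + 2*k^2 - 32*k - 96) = k^2 - 2*k - 24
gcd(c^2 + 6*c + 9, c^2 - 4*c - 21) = c + 3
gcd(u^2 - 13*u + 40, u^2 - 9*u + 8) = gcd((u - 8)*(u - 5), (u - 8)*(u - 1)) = u - 8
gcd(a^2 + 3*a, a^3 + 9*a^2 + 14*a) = a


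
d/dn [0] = 0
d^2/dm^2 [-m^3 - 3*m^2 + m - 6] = -6*m - 6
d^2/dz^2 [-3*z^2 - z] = -6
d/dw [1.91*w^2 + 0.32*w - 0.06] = 3.82*w + 0.32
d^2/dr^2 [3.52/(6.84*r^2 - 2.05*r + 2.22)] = (-329.370624*r^2 + 98.71488*r + 3.52*(13.68*r - 2.05)*(27.36*r - 4.1) - 106.900992)/(6.84*r^2 - 2.05*r + 2.22)^3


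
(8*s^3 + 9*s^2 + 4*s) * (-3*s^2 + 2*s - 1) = -24*s^5 - 11*s^4 - 2*s^3 - s^2 - 4*s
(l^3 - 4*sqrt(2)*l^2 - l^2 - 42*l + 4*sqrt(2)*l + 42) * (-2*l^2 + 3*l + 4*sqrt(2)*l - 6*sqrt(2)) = -2*l^5 + 5*l^4 + 12*sqrt(2)*l^4 - 30*sqrt(2)*l^3 + 49*l^3 - 150*sqrt(2)*l^2 - 130*l^2 + 78*l + 420*sqrt(2)*l - 252*sqrt(2)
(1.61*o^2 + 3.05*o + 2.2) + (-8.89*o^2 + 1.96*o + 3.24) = -7.28*o^2 + 5.01*o + 5.44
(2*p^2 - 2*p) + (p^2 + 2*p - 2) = 3*p^2 - 2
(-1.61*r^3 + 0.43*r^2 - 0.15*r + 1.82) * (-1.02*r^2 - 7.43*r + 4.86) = 1.6422*r^5 + 11.5237*r^4 - 10.8665*r^3 + 1.3479*r^2 - 14.2516*r + 8.8452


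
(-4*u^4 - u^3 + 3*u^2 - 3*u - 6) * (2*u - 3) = -8*u^5 + 10*u^4 + 9*u^3 - 15*u^2 - 3*u + 18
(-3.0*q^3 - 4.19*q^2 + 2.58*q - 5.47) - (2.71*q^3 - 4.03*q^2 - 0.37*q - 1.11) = -5.71*q^3 - 0.16*q^2 + 2.95*q - 4.36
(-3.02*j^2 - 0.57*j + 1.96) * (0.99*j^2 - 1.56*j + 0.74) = -2.9898*j^4 + 4.1469*j^3 + 0.5948*j^2 - 3.4794*j + 1.4504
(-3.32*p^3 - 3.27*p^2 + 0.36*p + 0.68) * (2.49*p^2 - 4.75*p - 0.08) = -8.2668*p^5 + 7.6277*p^4 + 16.6945*p^3 + 0.2448*p^2 - 3.2588*p - 0.0544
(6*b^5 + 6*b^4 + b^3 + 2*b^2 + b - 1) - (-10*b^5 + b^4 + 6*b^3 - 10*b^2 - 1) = 16*b^5 + 5*b^4 - 5*b^3 + 12*b^2 + b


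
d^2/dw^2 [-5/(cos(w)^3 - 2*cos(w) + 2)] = 5*(-9*(1 - cos(2*w))^3 + 22*(1 - cos(2*w))^2 + 20*cos(w) + 44*cos(2*w) - 36*cos(3*w) - 36)/(8*(cos(w)^3 - 2*cos(w) + 2)^3)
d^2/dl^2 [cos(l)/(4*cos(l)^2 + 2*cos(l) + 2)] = (2*(1 - cos(l)^2)^2 - 4*cos(l)^5 + 20*cos(l)^3 + 5*cos(l)^2 - 13*cos(l) - 4)/(2*(2*cos(l)^2 + cos(l) + 1)^3)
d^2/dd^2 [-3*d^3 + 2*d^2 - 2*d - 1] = 4 - 18*d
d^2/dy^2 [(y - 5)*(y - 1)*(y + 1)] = 6*y - 10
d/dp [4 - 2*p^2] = -4*p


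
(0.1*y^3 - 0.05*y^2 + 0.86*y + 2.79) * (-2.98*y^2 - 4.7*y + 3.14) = -0.298*y^5 - 0.321*y^4 - 2.0138*y^3 - 12.5132*y^2 - 10.4126*y + 8.7606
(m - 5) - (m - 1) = -4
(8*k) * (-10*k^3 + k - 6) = -80*k^4 + 8*k^2 - 48*k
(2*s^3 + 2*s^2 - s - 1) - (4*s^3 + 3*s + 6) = -2*s^3 + 2*s^2 - 4*s - 7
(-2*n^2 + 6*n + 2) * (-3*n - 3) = 6*n^3 - 12*n^2 - 24*n - 6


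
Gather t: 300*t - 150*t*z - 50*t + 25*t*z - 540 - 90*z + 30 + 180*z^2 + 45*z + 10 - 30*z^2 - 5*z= t*(250 - 125*z) + 150*z^2 - 50*z - 500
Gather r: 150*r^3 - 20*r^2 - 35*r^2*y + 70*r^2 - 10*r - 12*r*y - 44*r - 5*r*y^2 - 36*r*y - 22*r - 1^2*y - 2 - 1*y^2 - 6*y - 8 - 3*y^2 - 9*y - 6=150*r^3 + r^2*(50 - 35*y) + r*(-5*y^2 - 48*y - 76) - 4*y^2 - 16*y - 16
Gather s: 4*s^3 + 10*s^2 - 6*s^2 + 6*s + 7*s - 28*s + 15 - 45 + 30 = 4*s^3 + 4*s^2 - 15*s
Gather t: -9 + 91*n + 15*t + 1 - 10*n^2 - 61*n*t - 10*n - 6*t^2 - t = -10*n^2 + 81*n - 6*t^2 + t*(14 - 61*n) - 8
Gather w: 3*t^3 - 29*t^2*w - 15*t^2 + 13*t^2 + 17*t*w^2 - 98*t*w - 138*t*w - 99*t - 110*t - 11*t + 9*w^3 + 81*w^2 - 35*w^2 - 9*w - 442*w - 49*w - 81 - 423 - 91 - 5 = 3*t^3 - 2*t^2 - 220*t + 9*w^3 + w^2*(17*t + 46) + w*(-29*t^2 - 236*t - 500) - 600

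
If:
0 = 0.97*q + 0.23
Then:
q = -0.24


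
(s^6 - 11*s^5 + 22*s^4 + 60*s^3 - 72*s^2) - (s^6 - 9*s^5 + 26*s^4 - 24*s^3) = -2*s^5 - 4*s^4 + 84*s^3 - 72*s^2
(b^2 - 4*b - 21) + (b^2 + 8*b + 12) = 2*b^2 + 4*b - 9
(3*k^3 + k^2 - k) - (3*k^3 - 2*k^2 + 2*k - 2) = 3*k^2 - 3*k + 2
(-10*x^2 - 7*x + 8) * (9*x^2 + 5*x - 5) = -90*x^4 - 113*x^3 + 87*x^2 + 75*x - 40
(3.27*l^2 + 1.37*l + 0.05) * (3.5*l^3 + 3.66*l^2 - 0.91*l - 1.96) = 11.445*l^5 + 16.7632*l^4 + 2.2135*l^3 - 7.4729*l^2 - 2.7307*l - 0.098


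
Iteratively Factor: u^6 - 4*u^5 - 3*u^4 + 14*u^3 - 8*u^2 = (u + 2)*(u^5 - 6*u^4 + 9*u^3 - 4*u^2) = (u - 1)*(u + 2)*(u^4 - 5*u^3 + 4*u^2) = (u - 4)*(u - 1)*(u + 2)*(u^3 - u^2) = u*(u - 4)*(u - 1)*(u + 2)*(u^2 - u) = u^2*(u - 4)*(u - 1)*(u + 2)*(u - 1)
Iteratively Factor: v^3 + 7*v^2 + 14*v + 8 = (v + 4)*(v^2 + 3*v + 2) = (v + 2)*(v + 4)*(v + 1)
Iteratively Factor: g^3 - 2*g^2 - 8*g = (g - 4)*(g^2 + 2*g) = g*(g - 4)*(g + 2)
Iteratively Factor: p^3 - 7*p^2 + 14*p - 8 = (p - 4)*(p^2 - 3*p + 2) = (p - 4)*(p - 2)*(p - 1)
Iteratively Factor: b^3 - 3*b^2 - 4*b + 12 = (b - 3)*(b^2 - 4) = (b - 3)*(b + 2)*(b - 2)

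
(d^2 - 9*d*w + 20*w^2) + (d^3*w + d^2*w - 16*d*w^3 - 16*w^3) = d^3*w + d^2*w + d^2 - 16*d*w^3 - 9*d*w - 16*w^3 + 20*w^2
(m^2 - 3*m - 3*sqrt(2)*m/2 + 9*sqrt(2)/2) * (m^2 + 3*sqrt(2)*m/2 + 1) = m^4 - 3*m^3 - 7*m^2/2 - 3*sqrt(2)*m/2 + 21*m/2 + 9*sqrt(2)/2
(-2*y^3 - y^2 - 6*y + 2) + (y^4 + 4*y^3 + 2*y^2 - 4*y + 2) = y^4 + 2*y^3 + y^2 - 10*y + 4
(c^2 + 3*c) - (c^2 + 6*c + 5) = -3*c - 5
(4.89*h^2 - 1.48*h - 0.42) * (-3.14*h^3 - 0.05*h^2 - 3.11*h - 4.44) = -15.3546*h^5 + 4.4027*h^4 - 13.8151*h^3 - 17.0878*h^2 + 7.8774*h + 1.8648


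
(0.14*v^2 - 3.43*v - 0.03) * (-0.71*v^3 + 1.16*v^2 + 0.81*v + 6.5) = -0.0994*v^5 + 2.5977*v^4 - 3.8441*v^3 - 1.9031*v^2 - 22.3193*v - 0.195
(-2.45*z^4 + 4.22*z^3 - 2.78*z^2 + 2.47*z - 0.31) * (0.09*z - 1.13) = -0.2205*z^5 + 3.1483*z^4 - 5.0188*z^3 + 3.3637*z^2 - 2.819*z + 0.3503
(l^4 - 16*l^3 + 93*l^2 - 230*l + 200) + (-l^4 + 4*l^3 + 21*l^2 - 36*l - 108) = -12*l^3 + 114*l^2 - 266*l + 92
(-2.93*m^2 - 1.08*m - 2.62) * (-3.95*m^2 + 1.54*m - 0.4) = 11.5735*m^4 - 0.246199999999999*m^3 + 9.8578*m^2 - 3.6028*m + 1.048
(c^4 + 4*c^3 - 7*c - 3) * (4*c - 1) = 4*c^5 + 15*c^4 - 4*c^3 - 28*c^2 - 5*c + 3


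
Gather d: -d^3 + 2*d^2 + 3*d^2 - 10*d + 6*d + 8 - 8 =-d^3 + 5*d^2 - 4*d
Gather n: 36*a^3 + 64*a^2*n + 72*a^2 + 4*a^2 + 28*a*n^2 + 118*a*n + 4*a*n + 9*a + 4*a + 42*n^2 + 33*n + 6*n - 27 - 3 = 36*a^3 + 76*a^2 + 13*a + n^2*(28*a + 42) + n*(64*a^2 + 122*a + 39) - 30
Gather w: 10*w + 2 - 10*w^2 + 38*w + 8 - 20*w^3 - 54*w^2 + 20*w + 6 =-20*w^3 - 64*w^2 + 68*w + 16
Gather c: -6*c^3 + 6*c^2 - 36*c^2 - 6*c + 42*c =-6*c^3 - 30*c^2 + 36*c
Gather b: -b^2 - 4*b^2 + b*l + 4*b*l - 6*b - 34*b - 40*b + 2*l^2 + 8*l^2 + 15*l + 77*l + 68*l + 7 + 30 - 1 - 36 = -5*b^2 + b*(5*l - 80) + 10*l^2 + 160*l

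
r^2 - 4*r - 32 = (r - 8)*(r + 4)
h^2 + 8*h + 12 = (h + 2)*(h + 6)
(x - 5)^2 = x^2 - 10*x + 25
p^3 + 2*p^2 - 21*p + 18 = (p - 3)*(p - 1)*(p + 6)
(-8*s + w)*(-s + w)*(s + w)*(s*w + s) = 8*s^4*w + 8*s^4 - s^3*w^2 - s^3*w - 8*s^2*w^3 - 8*s^2*w^2 + s*w^4 + s*w^3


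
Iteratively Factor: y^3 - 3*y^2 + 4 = (y + 1)*(y^2 - 4*y + 4) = (y - 2)*(y + 1)*(y - 2)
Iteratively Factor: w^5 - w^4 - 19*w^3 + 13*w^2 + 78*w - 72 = (w - 1)*(w^4 - 19*w^2 - 6*w + 72) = (w - 2)*(w - 1)*(w^3 + 2*w^2 - 15*w - 36) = (w - 2)*(w - 1)*(w + 3)*(w^2 - w - 12) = (w - 2)*(w - 1)*(w + 3)^2*(w - 4)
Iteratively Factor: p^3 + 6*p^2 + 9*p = (p + 3)*(p^2 + 3*p) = p*(p + 3)*(p + 3)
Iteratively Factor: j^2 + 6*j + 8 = (j + 2)*(j + 4)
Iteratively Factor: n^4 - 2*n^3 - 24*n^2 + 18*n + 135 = (n + 3)*(n^3 - 5*n^2 - 9*n + 45) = (n - 5)*(n + 3)*(n^2 - 9) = (n - 5)*(n - 3)*(n + 3)*(n + 3)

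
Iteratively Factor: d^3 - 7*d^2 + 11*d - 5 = (d - 5)*(d^2 - 2*d + 1) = (d - 5)*(d - 1)*(d - 1)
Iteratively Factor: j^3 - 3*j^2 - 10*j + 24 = (j + 3)*(j^2 - 6*j + 8) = (j - 2)*(j + 3)*(j - 4)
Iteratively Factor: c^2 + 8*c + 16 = (c + 4)*(c + 4)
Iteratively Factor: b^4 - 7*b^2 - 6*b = (b - 3)*(b^3 + 3*b^2 + 2*b) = (b - 3)*(b + 2)*(b^2 + b) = (b - 3)*(b + 1)*(b + 2)*(b)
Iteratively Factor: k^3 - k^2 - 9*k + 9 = (k + 3)*(k^2 - 4*k + 3) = (k - 3)*(k + 3)*(k - 1)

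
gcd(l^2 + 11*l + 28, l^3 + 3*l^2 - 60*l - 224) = l^2 + 11*l + 28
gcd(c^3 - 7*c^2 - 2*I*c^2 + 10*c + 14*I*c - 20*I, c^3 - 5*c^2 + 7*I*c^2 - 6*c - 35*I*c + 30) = c - 5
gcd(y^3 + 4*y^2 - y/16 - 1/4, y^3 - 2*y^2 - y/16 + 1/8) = y^2 - 1/16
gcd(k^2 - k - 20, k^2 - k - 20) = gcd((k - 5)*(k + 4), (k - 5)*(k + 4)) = k^2 - k - 20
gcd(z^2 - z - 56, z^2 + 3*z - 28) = z + 7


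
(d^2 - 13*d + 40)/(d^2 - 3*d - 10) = (d - 8)/(d + 2)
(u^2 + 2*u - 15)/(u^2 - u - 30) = (u - 3)/(u - 6)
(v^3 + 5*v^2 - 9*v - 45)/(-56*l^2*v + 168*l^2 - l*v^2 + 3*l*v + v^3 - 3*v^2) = (v^2 + 8*v + 15)/(-56*l^2 - l*v + v^2)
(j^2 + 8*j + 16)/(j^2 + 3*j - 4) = (j + 4)/(j - 1)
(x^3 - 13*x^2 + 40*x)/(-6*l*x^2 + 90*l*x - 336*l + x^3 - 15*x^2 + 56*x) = x*(x - 5)/(-6*l*x + 42*l + x^2 - 7*x)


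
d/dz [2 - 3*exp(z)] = -3*exp(z)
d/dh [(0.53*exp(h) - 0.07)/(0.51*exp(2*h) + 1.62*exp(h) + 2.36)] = (-0.2703*exp(2*h) + 0.0714*exp(h) + 1.3642)*exp(h)/(0.2601*exp(4*h) + 1.6524*exp(3*h) + 5.0316*exp(2*h) + 7.6464*exp(h) + 5.5696)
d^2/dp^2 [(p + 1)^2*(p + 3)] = 6*p + 10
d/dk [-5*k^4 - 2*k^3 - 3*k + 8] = -20*k^3 - 6*k^2 - 3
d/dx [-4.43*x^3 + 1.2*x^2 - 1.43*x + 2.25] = -13.29*x^2 + 2.4*x - 1.43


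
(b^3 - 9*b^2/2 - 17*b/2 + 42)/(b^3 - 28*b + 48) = (2*b^2 - b - 21)/(2*(b^2 + 4*b - 12))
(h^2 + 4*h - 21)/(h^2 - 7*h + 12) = (h + 7)/(h - 4)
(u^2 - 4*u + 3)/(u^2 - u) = (u - 3)/u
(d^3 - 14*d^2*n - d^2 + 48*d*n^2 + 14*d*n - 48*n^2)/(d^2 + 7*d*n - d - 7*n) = (d^2 - 14*d*n + 48*n^2)/(d + 7*n)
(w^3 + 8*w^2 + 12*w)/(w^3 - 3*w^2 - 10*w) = (w + 6)/(w - 5)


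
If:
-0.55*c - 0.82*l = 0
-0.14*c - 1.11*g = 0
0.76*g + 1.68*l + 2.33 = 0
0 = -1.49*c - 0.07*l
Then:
No Solution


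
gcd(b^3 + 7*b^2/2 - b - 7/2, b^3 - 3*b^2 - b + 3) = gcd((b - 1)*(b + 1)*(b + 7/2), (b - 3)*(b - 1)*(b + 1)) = b^2 - 1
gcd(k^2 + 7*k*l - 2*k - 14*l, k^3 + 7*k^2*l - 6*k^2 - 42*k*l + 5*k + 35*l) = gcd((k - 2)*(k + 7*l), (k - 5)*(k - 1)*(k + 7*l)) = k + 7*l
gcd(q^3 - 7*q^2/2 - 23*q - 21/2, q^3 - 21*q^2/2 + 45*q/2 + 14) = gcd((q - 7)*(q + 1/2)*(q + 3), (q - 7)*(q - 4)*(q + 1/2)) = q^2 - 13*q/2 - 7/2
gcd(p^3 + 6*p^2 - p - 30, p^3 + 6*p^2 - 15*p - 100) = p + 5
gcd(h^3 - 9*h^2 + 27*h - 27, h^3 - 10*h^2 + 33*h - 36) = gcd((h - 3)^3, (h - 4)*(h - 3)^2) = h^2 - 6*h + 9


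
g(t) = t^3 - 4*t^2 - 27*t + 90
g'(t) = 3*t^2 - 8*t - 27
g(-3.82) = 79.03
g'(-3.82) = 47.34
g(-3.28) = 100.24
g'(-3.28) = 31.52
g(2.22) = 21.29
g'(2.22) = -29.97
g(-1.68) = 119.33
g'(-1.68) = -5.09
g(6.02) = 0.67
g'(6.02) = 33.56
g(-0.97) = 111.51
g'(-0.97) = -16.42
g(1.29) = 50.66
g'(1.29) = -32.33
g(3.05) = -1.19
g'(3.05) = -23.49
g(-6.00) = -108.00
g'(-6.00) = 129.00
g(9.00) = 252.00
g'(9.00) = 144.00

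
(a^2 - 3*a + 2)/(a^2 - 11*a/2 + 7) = 2*(a - 1)/(2*a - 7)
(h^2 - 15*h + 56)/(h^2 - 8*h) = (h - 7)/h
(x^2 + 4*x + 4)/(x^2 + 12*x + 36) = (x^2 + 4*x + 4)/(x^2 + 12*x + 36)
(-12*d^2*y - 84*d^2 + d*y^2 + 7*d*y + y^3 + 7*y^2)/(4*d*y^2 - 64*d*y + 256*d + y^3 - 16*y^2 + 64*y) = (-3*d*y - 21*d + y^2 + 7*y)/(y^2 - 16*y + 64)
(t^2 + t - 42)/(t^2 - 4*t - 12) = (t + 7)/(t + 2)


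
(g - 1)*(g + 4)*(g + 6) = g^3 + 9*g^2 + 14*g - 24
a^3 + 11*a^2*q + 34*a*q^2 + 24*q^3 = (a + q)*(a + 4*q)*(a + 6*q)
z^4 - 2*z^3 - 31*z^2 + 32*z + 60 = (z - 6)*(z - 2)*(z + 1)*(z + 5)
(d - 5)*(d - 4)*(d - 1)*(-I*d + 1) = -I*d^4 + d^3 + 10*I*d^3 - 10*d^2 - 29*I*d^2 + 29*d + 20*I*d - 20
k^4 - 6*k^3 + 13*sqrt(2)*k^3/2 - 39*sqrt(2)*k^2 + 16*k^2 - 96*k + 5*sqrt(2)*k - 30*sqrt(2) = (k - 6)*(k + sqrt(2)/2)*(k + sqrt(2))*(k + 5*sqrt(2))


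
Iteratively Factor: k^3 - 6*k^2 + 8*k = (k)*(k^2 - 6*k + 8) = k*(k - 2)*(k - 4)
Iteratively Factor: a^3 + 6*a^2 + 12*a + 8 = (a + 2)*(a^2 + 4*a + 4) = (a + 2)^2*(a + 2)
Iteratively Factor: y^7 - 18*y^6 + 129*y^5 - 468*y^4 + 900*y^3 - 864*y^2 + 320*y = (y)*(y^6 - 18*y^5 + 129*y^4 - 468*y^3 + 900*y^2 - 864*y + 320) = y*(y - 2)*(y^5 - 16*y^4 + 97*y^3 - 274*y^2 + 352*y - 160) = y*(y - 4)*(y - 2)*(y^4 - 12*y^3 + 49*y^2 - 78*y + 40) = y*(y - 5)*(y - 4)*(y - 2)*(y^3 - 7*y^2 + 14*y - 8) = y*(y - 5)*(y - 4)*(y - 2)^2*(y^2 - 5*y + 4) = y*(y - 5)*(y - 4)*(y - 2)^2*(y - 1)*(y - 4)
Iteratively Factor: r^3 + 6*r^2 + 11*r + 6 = (r + 3)*(r^2 + 3*r + 2) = (r + 1)*(r + 3)*(r + 2)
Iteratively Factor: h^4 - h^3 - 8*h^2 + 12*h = (h - 2)*(h^3 + h^2 - 6*h) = (h - 2)*(h + 3)*(h^2 - 2*h) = (h - 2)^2*(h + 3)*(h)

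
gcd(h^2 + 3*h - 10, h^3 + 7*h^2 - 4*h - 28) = h - 2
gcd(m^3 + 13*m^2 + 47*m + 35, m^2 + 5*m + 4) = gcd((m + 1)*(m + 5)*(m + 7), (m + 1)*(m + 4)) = m + 1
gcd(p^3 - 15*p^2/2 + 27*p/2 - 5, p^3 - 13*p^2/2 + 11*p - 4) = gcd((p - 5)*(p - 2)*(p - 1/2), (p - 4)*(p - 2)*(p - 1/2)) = p^2 - 5*p/2 + 1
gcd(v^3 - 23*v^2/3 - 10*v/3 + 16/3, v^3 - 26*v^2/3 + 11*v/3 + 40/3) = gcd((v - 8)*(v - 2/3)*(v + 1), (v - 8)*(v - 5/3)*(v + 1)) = v^2 - 7*v - 8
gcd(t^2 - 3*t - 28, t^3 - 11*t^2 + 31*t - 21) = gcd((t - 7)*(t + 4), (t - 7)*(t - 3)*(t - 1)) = t - 7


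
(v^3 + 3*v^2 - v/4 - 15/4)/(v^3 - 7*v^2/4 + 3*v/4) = (4*v^2 + 16*v + 15)/(v*(4*v - 3))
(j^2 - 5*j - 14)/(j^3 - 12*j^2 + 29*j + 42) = (j + 2)/(j^2 - 5*j - 6)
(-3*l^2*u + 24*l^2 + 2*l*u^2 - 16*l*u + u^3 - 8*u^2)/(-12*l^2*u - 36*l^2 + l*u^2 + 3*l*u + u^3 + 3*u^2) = (-3*l^2*u + 24*l^2 + 2*l*u^2 - 16*l*u + u^3 - 8*u^2)/(-12*l^2*u - 36*l^2 + l*u^2 + 3*l*u + u^3 + 3*u^2)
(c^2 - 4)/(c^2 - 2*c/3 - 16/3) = 3*(c - 2)/(3*c - 8)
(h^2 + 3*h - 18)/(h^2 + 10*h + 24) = (h - 3)/(h + 4)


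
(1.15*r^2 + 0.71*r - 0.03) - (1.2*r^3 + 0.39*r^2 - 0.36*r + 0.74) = -1.2*r^3 + 0.76*r^2 + 1.07*r - 0.77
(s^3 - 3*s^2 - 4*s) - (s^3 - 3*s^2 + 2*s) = -6*s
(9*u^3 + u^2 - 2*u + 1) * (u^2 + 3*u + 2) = 9*u^5 + 28*u^4 + 19*u^3 - 3*u^2 - u + 2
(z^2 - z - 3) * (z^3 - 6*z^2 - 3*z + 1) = z^5 - 7*z^4 + 22*z^2 + 8*z - 3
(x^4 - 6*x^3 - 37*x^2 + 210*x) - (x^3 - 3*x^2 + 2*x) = x^4 - 7*x^3 - 34*x^2 + 208*x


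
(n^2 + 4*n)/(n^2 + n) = (n + 4)/(n + 1)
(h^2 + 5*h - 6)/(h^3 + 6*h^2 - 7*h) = (h + 6)/(h*(h + 7))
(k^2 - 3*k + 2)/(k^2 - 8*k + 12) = (k - 1)/(k - 6)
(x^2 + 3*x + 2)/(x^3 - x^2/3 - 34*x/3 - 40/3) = 3*(x + 1)/(3*x^2 - 7*x - 20)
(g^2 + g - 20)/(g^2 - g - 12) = (g + 5)/(g + 3)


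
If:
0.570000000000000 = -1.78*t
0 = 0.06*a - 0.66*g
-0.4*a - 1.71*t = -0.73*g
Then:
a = 1.64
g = 0.15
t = -0.32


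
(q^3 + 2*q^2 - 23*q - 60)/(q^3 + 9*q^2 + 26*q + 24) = (q - 5)/(q + 2)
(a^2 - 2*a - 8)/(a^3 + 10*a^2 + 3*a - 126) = (a^2 - 2*a - 8)/(a^3 + 10*a^2 + 3*a - 126)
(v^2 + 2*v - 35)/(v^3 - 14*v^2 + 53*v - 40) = (v + 7)/(v^2 - 9*v + 8)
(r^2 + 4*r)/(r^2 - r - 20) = r/(r - 5)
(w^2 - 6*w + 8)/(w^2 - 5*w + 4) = (w - 2)/(w - 1)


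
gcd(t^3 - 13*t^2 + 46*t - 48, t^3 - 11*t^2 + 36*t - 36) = t^2 - 5*t + 6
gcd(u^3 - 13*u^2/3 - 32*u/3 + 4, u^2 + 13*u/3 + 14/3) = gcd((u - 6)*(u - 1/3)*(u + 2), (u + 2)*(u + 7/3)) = u + 2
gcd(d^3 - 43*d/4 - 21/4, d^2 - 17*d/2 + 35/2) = d - 7/2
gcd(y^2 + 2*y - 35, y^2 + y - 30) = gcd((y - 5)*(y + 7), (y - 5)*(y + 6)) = y - 5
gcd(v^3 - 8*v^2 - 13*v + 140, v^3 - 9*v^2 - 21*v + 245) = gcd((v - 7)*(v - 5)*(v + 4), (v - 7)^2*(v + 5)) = v - 7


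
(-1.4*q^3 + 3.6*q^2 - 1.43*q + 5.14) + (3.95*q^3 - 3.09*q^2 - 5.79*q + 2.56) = 2.55*q^3 + 0.51*q^2 - 7.22*q + 7.7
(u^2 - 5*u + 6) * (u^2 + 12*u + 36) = u^4 + 7*u^3 - 18*u^2 - 108*u + 216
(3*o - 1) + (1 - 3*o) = 0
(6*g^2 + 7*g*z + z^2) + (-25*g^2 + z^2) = -19*g^2 + 7*g*z + 2*z^2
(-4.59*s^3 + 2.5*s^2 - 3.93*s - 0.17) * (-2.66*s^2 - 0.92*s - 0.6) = 12.2094*s^5 - 2.4272*s^4 + 10.9078*s^3 + 2.5678*s^2 + 2.5144*s + 0.102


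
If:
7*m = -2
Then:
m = -2/7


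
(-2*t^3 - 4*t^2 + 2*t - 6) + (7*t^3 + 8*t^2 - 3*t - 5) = 5*t^3 + 4*t^2 - t - 11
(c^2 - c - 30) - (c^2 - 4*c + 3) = 3*c - 33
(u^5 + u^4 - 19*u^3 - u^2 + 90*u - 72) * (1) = u^5 + u^4 - 19*u^3 - u^2 + 90*u - 72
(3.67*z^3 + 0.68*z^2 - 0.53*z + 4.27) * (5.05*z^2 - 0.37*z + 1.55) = 18.5335*z^5 + 2.0761*z^4 + 2.7604*z^3 + 22.8136*z^2 - 2.4014*z + 6.6185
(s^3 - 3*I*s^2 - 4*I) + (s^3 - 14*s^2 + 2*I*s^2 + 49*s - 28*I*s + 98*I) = 2*s^3 - 14*s^2 - I*s^2 + 49*s - 28*I*s + 94*I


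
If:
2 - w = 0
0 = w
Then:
No Solution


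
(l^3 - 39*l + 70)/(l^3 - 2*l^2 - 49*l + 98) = (l - 5)/(l - 7)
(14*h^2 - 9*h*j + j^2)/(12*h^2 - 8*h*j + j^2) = (7*h - j)/(6*h - j)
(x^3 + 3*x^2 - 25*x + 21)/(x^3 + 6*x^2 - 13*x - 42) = (x - 1)/(x + 2)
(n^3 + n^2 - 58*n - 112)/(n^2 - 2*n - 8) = (n^2 - n - 56)/(n - 4)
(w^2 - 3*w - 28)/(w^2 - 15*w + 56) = (w + 4)/(w - 8)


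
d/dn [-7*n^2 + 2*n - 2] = 2 - 14*n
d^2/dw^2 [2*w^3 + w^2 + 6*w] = 12*w + 2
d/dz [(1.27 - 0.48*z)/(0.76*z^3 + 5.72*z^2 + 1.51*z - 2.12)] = (0.7296*z^3 - 0.150000000000001*z^2 - 14.5288*z - 0.9001)/(0.5776*z^6 + 8.6944*z^5 + 35.0136*z^4 + 14.052*z^3 - 21.9727*z^2 - 6.4024*z + 4.4944)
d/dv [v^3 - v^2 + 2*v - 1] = 3*v^2 - 2*v + 2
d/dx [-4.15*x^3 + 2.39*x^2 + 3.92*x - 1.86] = -12.45*x^2 + 4.78*x + 3.92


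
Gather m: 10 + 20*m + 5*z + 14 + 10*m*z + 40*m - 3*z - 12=m*(10*z + 60) + 2*z + 12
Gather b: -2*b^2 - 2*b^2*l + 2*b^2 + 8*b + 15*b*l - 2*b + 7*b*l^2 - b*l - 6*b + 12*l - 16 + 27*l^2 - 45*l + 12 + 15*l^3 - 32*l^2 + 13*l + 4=-2*b^2*l + b*(7*l^2 + 14*l) + 15*l^3 - 5*l^2 - 20*l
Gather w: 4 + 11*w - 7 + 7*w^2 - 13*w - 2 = 7*w^2 - 2*w - 5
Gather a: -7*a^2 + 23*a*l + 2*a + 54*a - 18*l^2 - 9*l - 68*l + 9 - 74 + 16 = -7*a^2 + a*(23*l + 56) - 18*l^2 - 77*l - 49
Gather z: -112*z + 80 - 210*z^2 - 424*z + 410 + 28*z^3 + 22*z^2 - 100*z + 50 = 28*z^3 - 188*z^2 - 636*z + 540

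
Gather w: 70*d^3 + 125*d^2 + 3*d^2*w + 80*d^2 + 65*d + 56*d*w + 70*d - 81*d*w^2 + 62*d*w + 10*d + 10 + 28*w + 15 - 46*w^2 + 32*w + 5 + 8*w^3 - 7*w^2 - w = 70*d^3 + 205*d^2 + 145*d + 8*w^3 + w^2*(-81*d - 53) + w*(3*d^2 + 118*d + 59) + 30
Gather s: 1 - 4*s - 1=-4*s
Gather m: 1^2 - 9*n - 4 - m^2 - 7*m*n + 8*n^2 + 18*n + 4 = -m^2 - 7*m*n + 8*n^2 + 9*n + 1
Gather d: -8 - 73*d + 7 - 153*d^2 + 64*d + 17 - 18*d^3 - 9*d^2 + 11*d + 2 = -18*d^3 - 162*d^2 + 2*d + 18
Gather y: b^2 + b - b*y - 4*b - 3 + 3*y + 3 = b^2 - 3*b + y*(3 - b)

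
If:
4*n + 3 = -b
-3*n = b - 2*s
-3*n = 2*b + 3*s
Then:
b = 45/13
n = -21/13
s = -9/13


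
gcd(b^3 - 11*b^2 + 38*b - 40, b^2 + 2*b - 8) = b - 2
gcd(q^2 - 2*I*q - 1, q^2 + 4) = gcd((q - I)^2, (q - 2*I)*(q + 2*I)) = 1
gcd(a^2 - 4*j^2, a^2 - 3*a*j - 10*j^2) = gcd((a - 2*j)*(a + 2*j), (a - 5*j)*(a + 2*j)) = a + 2*j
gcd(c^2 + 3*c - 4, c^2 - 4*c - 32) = c + 4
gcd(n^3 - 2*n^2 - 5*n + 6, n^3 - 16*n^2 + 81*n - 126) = n - 3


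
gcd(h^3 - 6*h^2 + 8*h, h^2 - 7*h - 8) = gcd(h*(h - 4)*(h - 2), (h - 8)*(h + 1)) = 1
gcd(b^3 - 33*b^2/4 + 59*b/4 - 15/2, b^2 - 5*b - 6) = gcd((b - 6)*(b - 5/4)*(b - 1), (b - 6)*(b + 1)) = b - 6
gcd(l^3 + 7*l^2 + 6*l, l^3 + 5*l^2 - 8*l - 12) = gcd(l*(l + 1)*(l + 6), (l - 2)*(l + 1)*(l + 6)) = l^2 + 7*l + 6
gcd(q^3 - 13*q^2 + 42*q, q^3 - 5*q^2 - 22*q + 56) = q - 7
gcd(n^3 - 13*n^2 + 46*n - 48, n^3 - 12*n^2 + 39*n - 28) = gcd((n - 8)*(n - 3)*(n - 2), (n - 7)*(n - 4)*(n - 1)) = 1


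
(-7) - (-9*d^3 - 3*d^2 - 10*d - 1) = 9*d^3 + 3*d^2 + 10*d - 6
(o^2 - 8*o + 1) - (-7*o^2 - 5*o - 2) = 8*o^2 - 3*o + 3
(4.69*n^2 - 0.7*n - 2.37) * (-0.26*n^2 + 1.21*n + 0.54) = -1.2194*n^4 + 5.8569*n^3 + 2.3018*n^2 - 3.2457*n - 1.2798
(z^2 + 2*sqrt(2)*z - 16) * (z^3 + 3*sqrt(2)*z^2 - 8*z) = z^5 + 5*sqrt(2)*z^4 - 12*z^3 - 64*sqrt(2)*z^2 + 128*z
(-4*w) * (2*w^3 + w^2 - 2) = -8*w^4 - 4*w^3 + 8*w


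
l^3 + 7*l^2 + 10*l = l*(l + 2)*(l + 5)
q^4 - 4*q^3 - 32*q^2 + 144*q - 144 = (q - 6)*(q - 2)^2*(q + 6)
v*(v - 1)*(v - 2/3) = v^3 - 5*v^2/3 + 2*v/3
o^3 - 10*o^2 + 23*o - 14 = (o - 7)*(o - 2)*(o - 1)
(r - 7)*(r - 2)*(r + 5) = r^3 - 4*r^2 - 31*r + 70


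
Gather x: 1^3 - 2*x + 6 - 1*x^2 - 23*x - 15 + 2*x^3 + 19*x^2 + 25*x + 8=2*x^3 + 18*x^2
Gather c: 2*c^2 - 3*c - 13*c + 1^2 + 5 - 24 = 2*c^2 - 16*c - 18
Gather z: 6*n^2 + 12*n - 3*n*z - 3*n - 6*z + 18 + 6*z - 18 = 6*n^2 - 3*n*z + 9*n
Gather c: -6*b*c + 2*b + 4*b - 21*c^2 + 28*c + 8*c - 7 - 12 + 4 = 6*b - 21*c^2 + c*(36 - 6*b) - 15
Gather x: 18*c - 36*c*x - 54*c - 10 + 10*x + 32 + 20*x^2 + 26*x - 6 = -36*c + 20*x^2 + x*(36 - 36*c) + 16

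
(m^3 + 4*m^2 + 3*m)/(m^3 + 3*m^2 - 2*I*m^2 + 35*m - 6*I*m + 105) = m*(m + 1)/(m^2 - 2*I*m + 35)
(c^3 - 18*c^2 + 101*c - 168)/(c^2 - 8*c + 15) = (c^2 - 15*c + 56)/(c - 5)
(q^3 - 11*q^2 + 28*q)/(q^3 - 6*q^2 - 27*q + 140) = q/(q + 5)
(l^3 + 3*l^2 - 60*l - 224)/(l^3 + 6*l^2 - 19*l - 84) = (l^2 - 4*l - 32)/(l^2 - l - 12)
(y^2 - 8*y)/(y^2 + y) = (y - 8)/(y + 1)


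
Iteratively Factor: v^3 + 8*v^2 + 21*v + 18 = (v + 3)*(v^2 + 5*v + 6) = (v + 3)^2*(v + 2)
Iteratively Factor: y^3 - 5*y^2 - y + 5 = (y + 1)*(y^2 - 6*y + 5) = (y - 5)*(y + 1)*(y - 1)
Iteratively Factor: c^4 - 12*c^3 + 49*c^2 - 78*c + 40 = (c - 2)*(c^3 - 10*c^2 + 29*c - 20) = (c - 4)*(c - 2)*(c^2 - 6*c + 5) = (c - 4)*(c - 2)*(c - 1)*(c - 5)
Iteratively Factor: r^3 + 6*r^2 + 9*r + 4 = (r + 1)*(r^2 + 5*r + 4) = (r + 1)*(r + 4)*(r + 1)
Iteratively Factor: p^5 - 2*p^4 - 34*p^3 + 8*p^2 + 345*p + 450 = (p - 5)*(p^4 + 3*p^3 - 19*p^2 - 87*p - 90) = (p - 5)^2*(p^3 + 8*p^2 + 21*p + 18) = (p - 5)^2*(p + 3)*(p^2 + 5*p + 6) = (p - 5)^2*(p + 2)*(p + 3)*(p + 3)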